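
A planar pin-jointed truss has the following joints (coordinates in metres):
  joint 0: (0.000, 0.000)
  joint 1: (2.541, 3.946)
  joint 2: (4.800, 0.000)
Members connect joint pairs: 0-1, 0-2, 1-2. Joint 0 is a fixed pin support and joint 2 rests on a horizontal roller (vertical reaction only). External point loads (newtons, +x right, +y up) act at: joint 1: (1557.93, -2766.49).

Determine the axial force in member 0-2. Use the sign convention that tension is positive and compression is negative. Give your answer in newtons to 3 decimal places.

N=3 nodes, M=3 members, R=3 reactions → 2N=6, M+R=6
member 0 (0-1): L=4.6934, (cx,cy)=(0.5414,0.8408)
member 1 (0-2): L=4.8000, (cx,cy)=(1.0000,0.0000)
member 2 (1-2): L=4.5469, (cx,cy)=(0.4968,-0.8679)
solve A·x = −loads:
  F[0-1] = -25.2521 N (compression)
  F[0-2] = +1571.6016 N (tension)
  F[1-2] = -3163.2860 N (compression)
  Rx@0 = -1557.9300 N
  Ry@0 = +21.2311 N
  Ry@2 = +2745.2589 N

1571.602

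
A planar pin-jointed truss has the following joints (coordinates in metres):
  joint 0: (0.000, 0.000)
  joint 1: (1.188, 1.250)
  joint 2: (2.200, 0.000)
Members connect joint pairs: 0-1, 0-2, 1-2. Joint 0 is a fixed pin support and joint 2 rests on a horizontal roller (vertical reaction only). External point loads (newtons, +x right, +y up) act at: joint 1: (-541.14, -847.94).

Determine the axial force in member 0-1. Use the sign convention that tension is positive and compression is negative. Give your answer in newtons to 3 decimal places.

N=3 nodes, M=3 members, R=3 reactions → 2N=6, M+R=6
member 0 (0-1): L=1.7245, (cx,cy)=(0.6889,0.7249)
member 1 (0-2): L=2.2000, (cx,cy)=(1.0000,0.0000)
member 2 (1-2): L=1.6083, (cx,cy)=(0.6292,-0.7772)
solve A·x = −loads:
  F[0-1] = -962.2872 N (compression)
  F[0-2] = +121.7814 N (tension)
  F[1-2] = -193.5391 N (compression)
  Rx@0 = +541.1400 N
  Ry@0 = +697.5183 N
  Ry@2 = +150.4217 N

-962.287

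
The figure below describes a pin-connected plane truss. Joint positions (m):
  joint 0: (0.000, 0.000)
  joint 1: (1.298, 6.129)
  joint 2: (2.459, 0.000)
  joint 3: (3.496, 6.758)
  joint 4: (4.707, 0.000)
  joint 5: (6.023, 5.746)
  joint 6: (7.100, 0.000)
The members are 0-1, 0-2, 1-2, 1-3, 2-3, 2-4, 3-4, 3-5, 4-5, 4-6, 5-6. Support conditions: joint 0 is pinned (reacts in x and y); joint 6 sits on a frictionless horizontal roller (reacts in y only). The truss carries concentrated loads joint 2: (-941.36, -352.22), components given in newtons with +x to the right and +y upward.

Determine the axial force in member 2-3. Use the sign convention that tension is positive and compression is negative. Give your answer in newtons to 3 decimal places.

N=7 nodes, M=11 members, R=3 reactions → 2N=14, M+R=14
member 0 (0-1): L=6.2649, (cx,cy)=(0.2072,0.9783)
member 1 (0-2): L=2.4590, (cx,cy)=(1.0000,0.0000)
member 2 (1-2): L=6.2380, (cx,cy)=(0.1861,-0.9825)
member 3 (1-3): L=2.2862, (cx,cy)=(0.9614,0.2751)
member 4 (2-3): L=6.8371, (cx,cy)=(0.1517,0.9884)
member 5 (2-4): L=2.2480, (cx,cy)=(1.0000,0.0000)
member 6 (3-4): L=6.8656, (cx,cy)=(0.1764,-0.9843)
member 7 (3-5): L=2.7221, (cx,cy)=(0.9283,-0.3718)
member 8 (4-5): L=5.8948, (cx,cy)=(0.2232,0.9748)
member 9 (4-6): L=2.3930, (cx,cy)=(1.0000,0.0000)
member 10 (5-6): L=5.8461, (cx,cy)=(0.1842,-0.9829)
solve A·x = −loads:
  F[0-1] = -235.3393 N (compression)
  F[0-2] = -892.6013 N (compression)
  F[1-2] = +208.8067 N (tension)
  F[1-3] = -91.1385 N (compression)
  F[2-3] = +148.7830 N (tension)
  F[2-4] = +65.0550 N (tension)
  F[3-4] = -104.9973 N (compression)
  F[3-5] = -50.1280 N (compression)
  F[4-5] = +106.0270 N (tension)
  F[4-6] = +22.8646 N (tension)
  F[5-6] = -124.1115 N (compression)
  Rx@0 = +941.3600 N
  Ry@0 = +230.2328 N
  Ry@6 = +121.9872 N

148.783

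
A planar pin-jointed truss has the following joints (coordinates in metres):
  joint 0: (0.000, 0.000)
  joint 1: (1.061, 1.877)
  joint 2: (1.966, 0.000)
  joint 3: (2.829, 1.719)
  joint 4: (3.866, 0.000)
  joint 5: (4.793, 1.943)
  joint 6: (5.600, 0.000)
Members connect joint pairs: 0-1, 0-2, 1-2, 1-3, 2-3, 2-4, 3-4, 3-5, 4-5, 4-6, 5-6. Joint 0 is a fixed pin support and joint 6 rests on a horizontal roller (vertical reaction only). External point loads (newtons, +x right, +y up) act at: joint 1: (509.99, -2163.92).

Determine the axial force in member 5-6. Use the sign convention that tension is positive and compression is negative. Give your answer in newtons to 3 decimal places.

-629.037

N=7 nodes, M=11 members, R=3 reactions → 2N=14, M+R=14
member 0 (0-1): L=2.1561, (cx,cy)=(0.4921,0.8705)
member 1 (0-2): L=1.9660, (cx,cy)=(1.0000,0.0000)
member 2 (1-2): L=2.0838, (cx,cy)=(0.4343,-0.9008)
member 3 (1-3): L=1.7750, (cx,cy)=(0.9960,-0.0890)
member 4 (2-3): L=1.9235, (cx,cy)=(0.4487,0.8937)
member 5 (2-4): L=1.9000, (cx,cy)=(1.0000,0.0000)
member 6 (3-4): L=2.0076, (cx,cy)=(0.5165,-0.8563)
member 7 (3-5): L=1.9767, (cx,cy)=(0.9936,0.1133)
member 8 (4-5): L=2.1528, (cx,cy)=(0.4306,0.9025)
member 9 (4-6): L=1.7340, (cx,cy)=(1.0000,0.0000)
member 10 (5-6): L=2.1039, (cx,cy)=(0.3836,-0.9235)
solve A·x = −loads:
  F[0-1] = -1818.3962 N (compression)
  F[0-2] = +1404.8006 N (tension)
  F[1-2] = -528.3133 N (compression)
  F[1-3] = -1180.0350 N (compression)
  F[2-3] = +532.4910 N (tension)
  F[2-4] = +936.4389 N (tension)
  F[3-4] = -751.4717 N (compression)
  F[3-5] = -551.8241 N (compression)
  F[4-5] = +712.9359 N (tension)
  F[4-6] = +241.2790 N (tension)
  F[5-6] = -629.0369 N (compression)
  Rx@0 = -509.9900 N
  Ry@0 = +1582.9967 N
  Ry@6 = +580.9233 N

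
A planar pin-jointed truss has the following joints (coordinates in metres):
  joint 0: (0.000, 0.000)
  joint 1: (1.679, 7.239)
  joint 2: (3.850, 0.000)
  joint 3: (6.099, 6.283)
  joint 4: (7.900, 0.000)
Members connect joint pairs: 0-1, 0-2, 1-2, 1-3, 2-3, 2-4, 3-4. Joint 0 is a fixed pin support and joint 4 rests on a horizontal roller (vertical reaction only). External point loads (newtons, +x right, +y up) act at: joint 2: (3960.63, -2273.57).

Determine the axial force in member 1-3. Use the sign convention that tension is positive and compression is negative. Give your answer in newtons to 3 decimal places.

N=5 nodes, M=7 members, R=3 reactions → 2N=10, M+R=10
member 0 (0-1): L=7.4312, (cx,cy)=(0.2259,0.9741)
member 1 (0-2): L=3.8500, (cx,cy)=(1.0000,0.0000)
member 2 (1-2): L=7.5575, (cx,cy)=(0.2873,-0.9579)
member 3 (1-3): L=4.5222, (cx,cy)=(0.9774,-0.2114)
member 4 (2-3): L=6.6734, (cx,cy)=(0.3370,0.9415)
member 5 (2-4): L=4.0500, (cx,cy)=(1.0000,0.0000)
member 6 (3-4): L=6.5360, (cx,cy)=(0.2755,-0.9613)
solve A·x = −loads:
  F[0-1] = -1196.5046 N (compression)
  F[0-2] = +4230.9688 N (tension)
  F[1-2] = +1366.5388 N (tension)
  F[1-3] = -678.2230 N (compression)
  F[2-3] = +1024.5644 N (tension)
  F[2-4] = +317.6059 N (tension)
  F[3-4] = -1152.6274 N (compression)
  Rx@0 = -3960.6300 N
  Ry@0 = +1165.5644 N
  Ry@4 = +1108.0056 N

-678.223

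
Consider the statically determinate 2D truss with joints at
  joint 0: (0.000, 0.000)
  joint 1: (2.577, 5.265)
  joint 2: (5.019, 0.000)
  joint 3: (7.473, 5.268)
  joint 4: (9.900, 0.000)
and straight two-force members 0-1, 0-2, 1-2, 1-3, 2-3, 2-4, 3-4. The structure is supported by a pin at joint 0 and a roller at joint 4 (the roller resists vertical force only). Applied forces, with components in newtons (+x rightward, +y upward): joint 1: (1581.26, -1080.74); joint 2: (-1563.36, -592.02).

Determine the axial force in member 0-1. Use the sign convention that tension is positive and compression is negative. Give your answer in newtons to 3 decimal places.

N=5 nodes, M=7 members, R=3 reactions → 2N=10, M+R=10
member 0 (0-1): L=5.8618, (cx,cy)=(0.4396,0.8982)
member 1 (0-2): L=5.0190, (cx,cy)=(1.0000,0.0000)
member 2 (1-2): L=5.8038, (cx,cy)=(0.4208,-0.9072)
member 3 (1-3): L=4.8960, (cx,cy)=(1.0000,0.0006)
member 4 (2-3): L=5.8115, (cx,cy)=(0.4223,0.9065)
member 5 (2-4): L=4.8810, (cx,cy)=(1.0000,0.0000)
member 6 (3-4): L=5.8002, (cx,cy)=(0.4184,-0.9082)
solve A·x = −loads:
  F[0-1] = -278.7419 N (compression)
  F[0-2] = +140.4414 N (tension)
  F[1-2] = -916.2403 N (compression)
  F[1-3] = -1318.2826 N (compression)
  F[2-3] = +1570.0485 N (tension)
  F[2-4] = +655.3079 N (tension)
  F[3-4] = -1566.0930 N (compression)
  Rx@0 = -17.9000 N
  Ry@0 = +250.3611 N
  Ry@4 = +1422.3989 N

-278.742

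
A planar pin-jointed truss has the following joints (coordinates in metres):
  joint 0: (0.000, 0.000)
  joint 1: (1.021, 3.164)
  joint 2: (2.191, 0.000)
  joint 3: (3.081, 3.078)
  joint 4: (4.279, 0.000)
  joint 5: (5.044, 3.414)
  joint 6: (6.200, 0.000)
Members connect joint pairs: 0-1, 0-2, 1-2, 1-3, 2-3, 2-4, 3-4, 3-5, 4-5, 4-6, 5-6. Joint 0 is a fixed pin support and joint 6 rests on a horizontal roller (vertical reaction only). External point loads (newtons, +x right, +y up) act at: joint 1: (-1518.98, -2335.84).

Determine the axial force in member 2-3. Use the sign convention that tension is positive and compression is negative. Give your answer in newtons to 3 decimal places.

N=7 nodes, M=11 members, R=3 reactions → 2N=14, M+R=14
member 0 (0-1): L=3.3247, (cx,cy)=(0.3071,0.9517)
member 1 (0-2): L=2.1910, (cx,cy)=(1.0000,0.0000)
member 2 (1-2): L=3.3734, (cx,cy)=(0.3468,-0.9379)
member 3 (1-3): L=2.0618, (cx,cy)=(0.9991,-0.0417)
member 4 (2-3): L=3.2041, (cx,cy)=(0.2778,0.9606)
member 5 (2-4): L=2.0880, (cx,cy)=(1.0000,0.0000)
member 6 (3-4): L=3.3029, (cx,cy)=(0.3627,-0.9319)
member 7 (3-5): L=1.9915, (cx,cy)=(0.9857,0.1687)
member 8 (4-5): L=3.4987, (cx,cy)=(0.2187,0.9758)
member 9 (4-6): L=1.9210, (cx,cy)=(1.0000,0.0000)
member 10 (5-6): L=3.6044, (cx,cy)=(0.3207,-0.9472)
solve A·x = −loads:
  F[0-1] = -2864.7834 N (compression)
  F[0-2] = -639.2066 N (compression)
  F[1-2] = +393.9847 N (tension)
  F[1-3] = +502.9980 N (tension)
  F[2-3] = -384.6666 N (compression)
  F[2-4] = -395.7114 N (compression)
  F[3-4] = +461.0148 N (tension)
  F[3-5] = +231.8202 N (tension)
  F[4-5] = -440.2744 N (compression)
  F[4-6] = -132.2288 N (compression)
  F[5-6] = +412.2891 N (tension)
  Rx@0 = +1518.9800 N
  Ry@0 = +2726.3497 N
  Ry@6 = -390.5097 N

-384.667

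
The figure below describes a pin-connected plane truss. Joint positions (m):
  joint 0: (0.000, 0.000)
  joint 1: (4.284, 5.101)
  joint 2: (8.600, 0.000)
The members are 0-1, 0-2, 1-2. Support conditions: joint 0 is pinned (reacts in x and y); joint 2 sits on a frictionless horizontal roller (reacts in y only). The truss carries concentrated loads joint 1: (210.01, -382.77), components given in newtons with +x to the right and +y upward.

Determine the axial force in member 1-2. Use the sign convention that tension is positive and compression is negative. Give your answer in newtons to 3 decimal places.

-412.938

N=3 nodes, M=3 members, R=3 reactions → 2N=6, M+R=6
member 0 (0-1): L=6.6613, (cx,cy)=(0.6431,0.7658)
member 1 (0-2): L=8.6000, (cx,cy)=(1.0000,0.0000)
member 2 (1-2): L=6.6819, (cx,cy)=(0.6459,-0.7634)
solve A·x = −loads:
  F[0-1] = -88.1886 N (compression)
  F[0-2] = +266.7257 N (tension)
  F[1-2] = -412.9378 N (compression)
  Rx@0 = -210.0100 N
  Ry@0 = +67.5319 N
  Ry@2 = +315.2381 N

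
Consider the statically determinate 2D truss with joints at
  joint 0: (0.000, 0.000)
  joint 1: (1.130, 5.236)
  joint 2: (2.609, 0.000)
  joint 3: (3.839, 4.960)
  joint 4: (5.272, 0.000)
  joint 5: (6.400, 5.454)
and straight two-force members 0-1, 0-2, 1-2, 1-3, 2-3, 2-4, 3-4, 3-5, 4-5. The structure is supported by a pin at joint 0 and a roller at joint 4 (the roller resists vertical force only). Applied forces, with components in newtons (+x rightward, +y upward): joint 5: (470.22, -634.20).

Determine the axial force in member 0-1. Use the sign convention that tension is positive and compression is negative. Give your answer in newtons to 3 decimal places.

636.470

N=6 nodes, M=9 members, R=3 reactions → 2N=12, M+R=12
member 0 (0-1): L=5.3565, (cx,cy)=(0.2110,0.9775)
member 1 (0-2): L=2.6090, (cx,cy)=(1.0000,0.0000)
member 2 (1-2): L=5.4409, (cx,cy)=(0.2718,-0.9623)
member 3 (1-3): L=2.7230, (cx,cy)=(0.9949,-0.1014)
member 4 (2-3): L=5.1102, (cx,cy)=(0.2407,0.9706)
member 5 (2-4): L=2.6630, (cx,cy)=(1.0000,0.0000)
member 6 (3-4): L=5.1629, (cx,cy)=(0.2776,-0.9607)
member 7 (3-5): L=2.6082, (cx,cy)=(0.9819,0.1894)
member 8 (4-5): L=5.5694, (cx,cy)=(0.2025,0.9793)
solve A·x = −loads:
  F[0-1] = +636.4702 N (tension)
  F[0-2] = +335.9523 N (tension)
  F[1-2] = -680.2827 N (compression)
  F[1-3] = +320.8421 N (tension)
  F[2-3] = +674.4960 N (tension)
  F[2-4] = -11.3165 N (compression)
  F[3-4] = -521.8266 N (compression)
  F[3-5] = +637.9211 N (tension)
  F[4-5] = -771.0024 N (compression)
  Rx@0 = -470.2200 N
  Ry@0 = -622.1467 N
  Ry@4 = +1256.3467 N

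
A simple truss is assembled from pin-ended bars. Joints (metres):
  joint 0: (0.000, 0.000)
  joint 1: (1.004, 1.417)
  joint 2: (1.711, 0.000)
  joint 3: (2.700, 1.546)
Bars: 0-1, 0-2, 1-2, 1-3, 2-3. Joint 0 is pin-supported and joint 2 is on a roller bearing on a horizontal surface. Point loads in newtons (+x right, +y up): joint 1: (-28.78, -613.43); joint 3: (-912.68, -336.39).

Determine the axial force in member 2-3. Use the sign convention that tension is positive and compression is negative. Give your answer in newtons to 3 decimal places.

-333.133

N=4 nodes, M=5 members, R=3 reactions → 2N=8, M+R=8
member 0 (0-1): L=1.7366, (cx,cy)=(0.5781,0.8159)
member 1 (0-2): L=1.7110, (cx,cy)=(1.0000,0.0000)
member 2 (1-2): L=1.5836, (cx,cy)=(0.4465,-0.8948)
member 3 (1-3): L=1.7009, (cx,cy)=(0.9971,0.0758)
member 4 (2-3): L=1.8353, (cx,cy)=(0.5389,0.8424)
solve A·x = −loads:
  F[0-1] = -1112.2480 N (compression)
  F[0-2] = -298.4370 N (compression)
  F[1-2] = +266.3577 N (tension)
  F[1-3] = -735.2777 N (compression)
  F[2-3] = -333.1333 N (compression)
  Rx@0 = +941.4600 N
  Ry@0 = +907.5335 N
  Ry@2 = +42.2865 N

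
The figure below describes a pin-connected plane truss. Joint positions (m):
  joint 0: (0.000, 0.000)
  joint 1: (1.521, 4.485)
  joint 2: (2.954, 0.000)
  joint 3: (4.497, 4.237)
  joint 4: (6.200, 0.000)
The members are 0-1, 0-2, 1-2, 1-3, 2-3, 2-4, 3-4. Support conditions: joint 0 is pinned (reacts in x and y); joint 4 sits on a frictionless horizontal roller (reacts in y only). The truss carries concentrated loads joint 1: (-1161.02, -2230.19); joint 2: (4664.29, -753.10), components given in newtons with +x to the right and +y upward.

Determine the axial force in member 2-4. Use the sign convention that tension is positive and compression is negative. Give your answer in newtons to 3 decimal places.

26.554

N=5 nodes, M=7 members, R=3 reactions → 2N=10, M+R=10
member 0 (0-1): L=4.7359, (cx,cy)=(0.3212,0.9470)
member 1 (0-2): L=2.9540, (cx,cy)=(1.0000,0.0000)
member 2 (1-2): L=4.7084, (cx,cy)=(0.3044,-0.9526)
member 3 (1-3): L=2.9863, (cx,cy)=(0.9965,-0.0830)
member 4 (2-3): L=4.5092, (cx,cy)=(0.3422,0.9396)
member 5 (2-4): L=3.2460, (cx,cy)=(1.0000,0.0000)
member 6 (3-4): L=4.5664, (cx,cy)=(0.3729,-0.9279)
solve A·x = −loads:
  F[0-1] = -3080.4150 N (compression)
  F[0-2] = +4492.5899 N (tension)
  F[1-2] = +725.5490 N (tension)
  F[1-3] = -49.2923 N (compression)
  F[2-3] = +65.9528 N (tension)
  F[2-4] = +26.5538 N (tension)
  F[3-4] = -71.2015 N (compression)
  Rx@0 = -3503.2700 N
  Ry@0 = +2917.2252 N
  Ry@4 = +66.0648 N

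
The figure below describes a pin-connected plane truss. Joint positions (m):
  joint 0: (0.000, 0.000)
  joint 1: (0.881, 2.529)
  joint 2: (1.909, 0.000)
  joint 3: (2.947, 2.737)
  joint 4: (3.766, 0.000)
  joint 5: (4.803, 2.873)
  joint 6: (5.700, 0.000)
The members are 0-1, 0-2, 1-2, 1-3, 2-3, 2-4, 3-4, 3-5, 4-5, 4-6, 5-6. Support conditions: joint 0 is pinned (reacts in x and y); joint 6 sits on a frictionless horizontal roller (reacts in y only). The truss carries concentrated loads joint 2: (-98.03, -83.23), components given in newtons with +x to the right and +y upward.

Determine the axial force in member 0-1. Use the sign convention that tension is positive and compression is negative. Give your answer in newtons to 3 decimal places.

-58.618

N=7 nodes, M=11 members, R=3 reactions → 2N=14, M+R=14
member 0 (0-1): L=2.6781, (cx,cy)=(0.3290,0.9443)
member 1 (0-2): L=1.9090, (cx,cy)=(1.0000,0.0000)
member 2 (1-2): L=2.7299, (cx,cy)=(0.3766,-0.9264)
member 3 (1-3): L=2.0764, (cx,cy)=(0.9950,0.1002)
member 4 (2-3): L=2.9272, (cx,cy)=(0.3546,0.9350)
member 5 (2-4): L=1.8570, (cx,cy)=(1.0000,0.0000)
member 6 (3-4): L=2.8569, (cx,cy)=(0.2867,-0.9580)
member 7 (3-5): L=1.8610, (cx,cy)=(0.9973,0.0731)
member 8 (4-5): L=3.0544, (cx,cy)=(0.3395,0.9406)
member 9 (4-6): L=1.9340, (cx,cy)=(1.0000,0.0000)
member 10 (5-6): L=3.0098, (cx,cy)=(0.2980,-0.9546)
solve A·x = −loads:
  F[0-1] = -58.6179 N (compression)
  F[0-2] = -78.7465 N (compression)
  F[1-2] = +55.3912 N (tension)
  F[1-3] = -40.3447 N (compression)
  F[2-3] = +34.1343 N (tension)
  F[2-4] = +28.0377 N (tension)
  F[3-4] = -30.5702 N (compression)
  F[3-5] = -19.3257 N (compression)
  F[4-5] = +31.1365 N (tension)
  F[4-6] = +8.7030 N (tension)
  F[5-6] = -29.2018 N (compression)
  Rx@0 = +98.0300 N
  Ry@0 = +55.3553 N
  Ry@6 = +27.8747 N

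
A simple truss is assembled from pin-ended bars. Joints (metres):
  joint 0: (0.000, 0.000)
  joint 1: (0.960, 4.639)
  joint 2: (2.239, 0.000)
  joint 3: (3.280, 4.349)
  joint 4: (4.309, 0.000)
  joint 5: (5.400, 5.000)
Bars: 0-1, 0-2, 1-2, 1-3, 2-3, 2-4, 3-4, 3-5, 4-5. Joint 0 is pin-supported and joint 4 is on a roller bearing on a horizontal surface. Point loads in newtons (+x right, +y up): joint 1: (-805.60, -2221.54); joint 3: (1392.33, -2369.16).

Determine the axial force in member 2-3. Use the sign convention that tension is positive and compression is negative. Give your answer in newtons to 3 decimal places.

556.384

N=6 nodes, M=9 members, R=3 reactions → 2N=12, M+R=12
member 0 (0-1): L=4.7373, (cx,cy)=(0.2026,0.9793)
member 1 (0-2): L=2.2390, (cx,cy)=(1.0000,0.0000)
member 2 (1-2): L=4.8121, (cx,cy)=(0.2658,-0.9640)
member 3 (1-3): L=2.3381, (cx,cy)=(0.9923,-0.1240)
member 4 (2-3): L=4.4719, (cx,cy)=(0.2328,0.9725)
member 5 (2-4): L=2.0700, (cx,cy)=(1.0000,0.0000)
member 6 (3-4): L=4.4691, (cx,cy)=(0.2302,-0.9731)
member 7 (3-5): L=2.2177, (cx,cy)=(0.9559,0.2935)
member 8 (4-5): L=5.1176, (cx,cy)=(0.2132,0.9770)
solve A·x = −loads:
  F[0-1] = -1791.5788 N (compression)
  F[0-2] = +949.7889 N (tension)
  F[1-2] = -561.2879 N (compression)
  F[1-3] = +596.3302 N (tension)
  F[2-3] = +556.3844 N (tension)
  F[2-4] = +671.0844 N (tension)
  F[3-4] = -2914.6036 N (compression)
  F[3-5] = -0.0000 N (compression)
  F[4-5] = +0.0000 N (tension)
  Rx@0 = -586.7300 N
  Ry@0 = +1754.4067 N
  Ry@4 = +2836.2933 N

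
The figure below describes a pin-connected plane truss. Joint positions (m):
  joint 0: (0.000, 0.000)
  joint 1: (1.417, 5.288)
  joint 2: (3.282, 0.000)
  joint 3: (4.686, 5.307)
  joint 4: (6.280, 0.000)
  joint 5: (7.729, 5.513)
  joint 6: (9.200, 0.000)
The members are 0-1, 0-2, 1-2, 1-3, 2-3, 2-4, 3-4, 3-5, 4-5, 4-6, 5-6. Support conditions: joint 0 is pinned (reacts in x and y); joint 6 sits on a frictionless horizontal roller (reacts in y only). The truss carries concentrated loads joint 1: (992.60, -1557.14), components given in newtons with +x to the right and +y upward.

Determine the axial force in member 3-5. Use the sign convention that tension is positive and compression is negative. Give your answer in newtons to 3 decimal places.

N=7 nodes, M=11 members, R=3 reactions → 2N=14, M+R=14
member 0 (0-1): L=5.4746, (cx,cy)=(0.2588,0.9659)
member 1 (0-2): L=3.2820, (cx,cy)=(1.0000,0.0000)
member 2 (1-2): L=5.6072, (cx,cy)=(0.3326,-0.9431)
member 3 (1-3): L=3.2691, (cx,cy)=(1.0000,0.0058)
member 4 (2-3): L=5.4896, (cx,cy)=(0.2558,0.9667)
member 5 (2-4): L=2.9980, (cx,cy)=(1.0000,0.0000)
member 6 (3-4): L=5.5412, (cx,cy)=(0.2877,-0.9577)
member 7 (3-5): L=3.0500, (cx,cy)=(0.9977,0.0675)
member 8 (4-5): L=5.7002, (cx,cy)=(0.2542,0.9672)
member 9 (4-6): L=2.9200, (cx,cy)=(1.0000,0.0000)
member 10 (5-6): L=5.7059, (cx,cy)=(0.2578,-0.9662)
solve A·x = −loads:
  F[0-1] = -773.1239 N (compression)
  F[0-2] = +1192.7104 N (tension)
  F[1-2] = -864.8630 N (compression)
  F[1-3] = -905.0674 N (compression)
  F[2-3] = +843.6830 N (tension)
  F[2-4] = +689.2740 N (tension)
  F[3-4] = -877.0150 N (compression)
  F[3-5] = -437.9898 N (compression)
  F[4-5] = +868.4731 N (tension)
  F[4-6] = +216.2241 N (tension)
  F[5-6] = -838.7136 N (compression)
  Rx@0 = -992.6000 N
  Ry@0 = +746.7774 N
  Ry@6 = +810.3626 N

-437.990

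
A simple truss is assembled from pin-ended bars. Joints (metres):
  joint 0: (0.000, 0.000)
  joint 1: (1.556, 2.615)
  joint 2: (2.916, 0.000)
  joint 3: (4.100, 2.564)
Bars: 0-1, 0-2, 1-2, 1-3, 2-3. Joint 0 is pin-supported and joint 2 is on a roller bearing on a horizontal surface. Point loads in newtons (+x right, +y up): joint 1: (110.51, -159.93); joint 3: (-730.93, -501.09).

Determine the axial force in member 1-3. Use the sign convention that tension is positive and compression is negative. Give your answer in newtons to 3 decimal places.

-495.055

N=4 nodes, M=5 members, R=3 reactions → 2N=8, M+R=8
member 0 (0-1): L=3.0429, (cx,cy)=(0.5114,0.8594)
member 1 (0-2): L=2.9160, (cx,cy)=(1.0000,0.0000)
member 2 (1-2): L=2.9475, (cx,cy)=(0.4614,-0.8872)
member 3 (1-3): L=2.5445, (cx,cy)=(0.9998,-0.0200)
member 4 (2-3): L=2.8242, (cx,cy)=(0.4192,0.9079)
solve A·x = −loads:
  F[0-1] = -482.5896 N (compression)
  F[0-2] = -373.6473 N (compression)
  F[1-2] = +298.3766 N (tension)
  F[1-3] = -495.0549 N (compression)
  F[2-3] = -562.8656 N (compression)
  Rx@0 = +620.4200 N
  Ry@0 = +414.7240 N
  Ry@2 = +246.2960 N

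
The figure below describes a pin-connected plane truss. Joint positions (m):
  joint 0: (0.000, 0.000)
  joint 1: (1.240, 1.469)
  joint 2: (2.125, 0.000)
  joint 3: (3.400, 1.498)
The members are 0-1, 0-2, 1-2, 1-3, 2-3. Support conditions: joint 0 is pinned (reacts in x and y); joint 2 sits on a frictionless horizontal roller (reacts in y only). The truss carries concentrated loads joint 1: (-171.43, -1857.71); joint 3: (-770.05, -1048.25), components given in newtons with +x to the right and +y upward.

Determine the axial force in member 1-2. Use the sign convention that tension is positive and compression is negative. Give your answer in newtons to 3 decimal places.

-1225.792

N=4 nodes, M=5 members, R=3 reactions → 2N=8, M+R=8
member 0 (0-1): L=1.9224, (cx,cy)=(0.6450,0.7642)
member 1 (0-2): L=2.1250, (cx,cy)=(1.0000,0.0000)
member 2 (1-2): L=1.7150, (cx,cy)=(0.5160,-0.8566)
member 3 (1-3): L=2.1602, (cx,cy)=(0.9999,0.0134)
member 4 (2-3): L=1.9671, (cx,cy)=(0.6481,0.7615)
solve A·x = −loads:
  F[0-1] = -1054.8643 N (compression)
  F[0-2] = -261.0584 N (compression)
  F[1-2] = -1225.7919 N (compression)
  F[1-3] = +123.5752 N (tension)
  F[2-3] = -1378.7150 N (compression)
  Rx@0 = +941.4800 N
  Ry@0 = +806.0801 N
  Ry@2 = +2099.8799 N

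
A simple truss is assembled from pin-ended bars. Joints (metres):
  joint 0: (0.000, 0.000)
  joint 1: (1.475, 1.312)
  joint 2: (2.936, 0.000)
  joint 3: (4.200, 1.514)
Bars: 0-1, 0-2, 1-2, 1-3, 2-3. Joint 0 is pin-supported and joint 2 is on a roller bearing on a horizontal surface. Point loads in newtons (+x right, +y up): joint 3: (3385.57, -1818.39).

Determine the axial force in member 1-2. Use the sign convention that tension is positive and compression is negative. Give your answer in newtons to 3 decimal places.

N=4 nodes, M=5 members, R=3 reactions → 2N=8, M+R=8
member 0 (0-1): L=1.9741, (cx,cy)=(0.7472,0.6646)
member 1 (0-2): L=2.9360, (cx,cy)=(1.0000,0.0000)
member 2 (1-2): L=1.9636, (cx,cy)=(0.7440,-0.6681)
member 3 (1-3): L=2.7325, (cx,cy)=(0.9973,0.0739)
member 4 (2-3): L=1.9723, (cx,cy)=(0.6409,0.7676)
solve A·x = −loads:
  F[0-1] = +3804.7238 N (tension)
  F[0-2] = +542.7349 N (tension)
  F[1-2] = -3204.6680 N (compression)
  F[1-3] = +5241.5401 N (tension)
  F[2-3] = -2873.5821 N (compression)
  Rx@0 = -3385.5700 N
  Ry@0 = -2528.6778 N
  Ry@2 = +4347.0678 N

-3204.668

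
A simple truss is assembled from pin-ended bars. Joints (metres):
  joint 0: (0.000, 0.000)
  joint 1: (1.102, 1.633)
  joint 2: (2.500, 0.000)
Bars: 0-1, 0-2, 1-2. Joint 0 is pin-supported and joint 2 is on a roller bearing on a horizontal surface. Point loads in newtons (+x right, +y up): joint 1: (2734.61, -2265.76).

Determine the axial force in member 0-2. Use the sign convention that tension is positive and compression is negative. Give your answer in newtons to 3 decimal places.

N=3 nodes, M=3 members, R=3 reactions → 2N=6, M+R=6
member 0 (0-1): L=1.9700, (cx,cy)=(0.5594,0.8289)
member 1 (0-2): L=2.5000, (cx,cy)=(1.0000,0.0000)
member 2 (1-2): L=2.1497, (cx,cy)=(0.6503,-0.7597)
solve A·x = −loads:
  F[0-1] = +626.4035 N (tension)
  F[0-2] = +2384.2143 N (tension)
  F[1-2] = -3666.1521 N (compression)
  Rx@0 = -2734.6100 N
  Ry@0 = -519.2343 N
  Ry@2 = +2784.9943 N

2384.214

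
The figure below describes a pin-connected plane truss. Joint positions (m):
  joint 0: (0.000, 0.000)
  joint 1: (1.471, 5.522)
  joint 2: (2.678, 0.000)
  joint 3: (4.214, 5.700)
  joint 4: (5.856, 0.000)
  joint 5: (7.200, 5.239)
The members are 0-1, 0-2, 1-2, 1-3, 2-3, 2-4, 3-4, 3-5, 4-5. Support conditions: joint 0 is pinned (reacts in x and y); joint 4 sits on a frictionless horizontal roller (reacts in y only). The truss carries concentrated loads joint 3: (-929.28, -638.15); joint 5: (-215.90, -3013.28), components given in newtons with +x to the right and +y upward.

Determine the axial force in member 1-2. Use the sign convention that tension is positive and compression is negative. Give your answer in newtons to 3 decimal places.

N=6 nodes, M=9 members, R=3 reactions → 2N=12, M+R=12
member 0 (0-1): L=5.7146, (cx,cy)=(0.2574,0.9663)
member 1 (0-2): L=2.6780, (cx,cy)=(1.0000,0.0000)
member 2 (1-2): L=5.6524, (cx,cy)=(0.2135,-0.9769)
member 3 (1-3): L=2.7488, (cx,cy)=(0.9979,0.0648)
member 4 (2-3): L=5.9033, (cx,cy)=(0.2602,0.9656)
member 5 (2-4): L=3.1780, (cx,cy)=(1.0000,0.0000)
member 6 (3-4): L=5.9318, (cx,cy)=(0.2768,-0.9609)
member 7 (3-5): L=3.0214, (cx,cy)=(0.9883,-0.1526)
member 8 (4-5): L=5.4086, (cx,cy)=(0.2485,0.9686)
solve A·x = −loads:
  F[0-1] = -605.4416 N (compression)
  F[0-2] = -989.3320 N (compression)
  F[1-2] = +580.2692 N (tension)
  F[1-3] = -280.3463 N (compression)
  F[2-3] = -587.1069 N (compression)
  F[2-4] = -712.6615 N (compression)
  F[3-4] = -141.3702 N (compression)
  F[3-5] = +542.2437 N (tension)
  F[4-5] = -3025.4401 N (compression)
  Rx@0 = +1145.1800 N
  Ry@0 = +585.0393 N
  Ry@4 = +3066.3907 N

580.269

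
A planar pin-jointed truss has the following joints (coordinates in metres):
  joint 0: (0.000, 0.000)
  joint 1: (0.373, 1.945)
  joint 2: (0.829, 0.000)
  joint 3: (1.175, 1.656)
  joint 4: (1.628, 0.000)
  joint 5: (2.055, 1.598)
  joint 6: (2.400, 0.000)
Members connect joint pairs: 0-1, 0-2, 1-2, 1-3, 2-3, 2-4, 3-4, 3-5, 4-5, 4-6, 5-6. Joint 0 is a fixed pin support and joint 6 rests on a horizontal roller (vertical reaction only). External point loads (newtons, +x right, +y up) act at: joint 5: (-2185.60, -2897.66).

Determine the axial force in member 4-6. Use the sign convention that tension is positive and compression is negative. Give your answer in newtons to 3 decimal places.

221.481

N=7 nodes, M=11 members, R=3 reactions → 2N=14, M+R=14
member 0 (0-1): L=1.9804, (cx,cy)=(0.1883,0.9821)
member 1 (0-2): L=0.8290, (cx,cy)=(1.0000,0.0000)
member 2 (1-2): L=1.9977, (cx,cy)=(0.2283,-0.9736)
member 3 (1-3): L=0.8525, (cx,cy)=(0.9408,-0.3390)
member 4 (2-3): L=1.6918, (cx,cy)=(0.2045,0.9789)
member 5 (2-4): L=0.7990, (cx,cy)=(1.0000,0.0000)
member 6 (3-4): L=1.7168, (cx,cy)=(0.2639,-0.9646)
member 7 (3-5): L=0.8819, (cx,cy)=(0.9978,-0.0658)
member 8 (4-5): L=1.6541, (cx,cy)=(0.2582,0.9661)
member 9 (4-6): L=0.7720, (cx,cy)=(1.0000,0.0000)
member 10 (5-6): L=1.6348, (cx,cy)=(0.2110,-0.9775)
solve A·x = −loads:
  F[0-1] = -1905.8927 N (compression)
  F[0-2] = -1826.6409 N (compression)
  F[1-2] = +2245.0652 N (tension)
  F[1-3] = -926.2642 N (compression)
  F[2-3] = -2232.9976 N (compression)
  F[2-4] = -857.4924 N (compression)
  F[3-4] = +2068.5996 N (tension)
  F[3-5] = -1877.9870 N (compression)
  F[4-5] = -2065.2969 N (compression)
  F[4-6] = +221.4814 N (tension)
  F[5-6] = -1049.5121 N (compression)
  Rx@0 = +2185.6000 N
  Ry@0 = +1871.7840 N
  Ry@6 = +1025.8760 N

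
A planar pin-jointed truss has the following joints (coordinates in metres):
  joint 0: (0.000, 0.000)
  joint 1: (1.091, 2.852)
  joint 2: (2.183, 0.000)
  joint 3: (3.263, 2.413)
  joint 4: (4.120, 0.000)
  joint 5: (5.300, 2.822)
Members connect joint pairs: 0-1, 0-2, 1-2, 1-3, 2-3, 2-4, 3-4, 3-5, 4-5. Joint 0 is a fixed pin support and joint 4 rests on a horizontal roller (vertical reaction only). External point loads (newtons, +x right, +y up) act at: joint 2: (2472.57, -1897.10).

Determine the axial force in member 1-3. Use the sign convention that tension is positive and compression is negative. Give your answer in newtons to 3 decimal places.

-754.923

N=6 nodes, M=9 members, R=3 reactions → 2N=12, M+R=12
member 0 (0-1): L=3.0536, (cx,cy)=(0.3573,0.9340)
member 1 (0-2): L=2.1830, (cx,cy)=(1.0000,0.0000)
member 2 (1-2): L=3.0539, (cx,cy)=(0.3576,-0.9339)
member 3 (1-3): L=2.2159, (cx,cy)=(0.9802,-0.1981)
member 4 (2-3): L=2.6437, (cx,cy)=(0.4085,0.9127)
member 5 (2-4): L=1.9370, (cx,cy)=(1.0000,0.0000)
member 6 (3-4): L=2.5607, (cx,cy)=(0.3347,-0.9423)
member 7 (3-5): L=2.0777, (cx,cy)=(0.9804,0.1969)
member 8 (4-5): L=3.0588, (cx,cy)=(0.3858,0.9226)
solve A·x = −loads:
  F[0-1] = -954.9454 N (compression)
  F[0-2] = +2813.7612 N (tension)
  F[1-2] = +1115.2045 N (tension)
  F[1-3] = -754.9227 N (compression)
  F[2-3] = +937.4196 N (tension)
  F[2-4] = +357.0017 N (tension)
  F[3-4] = -1066.7008 N (compression)
  F[3-5] = +0.0000 N (tension)
  F[4-5] = -0.0000 N (compression)
  Rx@0 = -2472.5700 N
  Ry@0 = +891.9133 N
  Ry@4 = +1005.1867 N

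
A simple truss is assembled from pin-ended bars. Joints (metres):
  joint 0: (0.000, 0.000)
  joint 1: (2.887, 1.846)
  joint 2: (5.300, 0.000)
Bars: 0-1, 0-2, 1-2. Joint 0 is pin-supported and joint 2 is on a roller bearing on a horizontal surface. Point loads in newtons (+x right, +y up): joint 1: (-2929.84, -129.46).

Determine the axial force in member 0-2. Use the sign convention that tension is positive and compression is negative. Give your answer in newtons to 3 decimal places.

N=3 nodes, M=3 members, R=3 reactions → 2N=6, M+R=6
member 0 (0-1): L=3.4267, (cx,cy)=(0.8425,0.5387)
member 1 (0-2): L=5.3000, (cx,cy)=(1.0000,0.0000)
member 2 (1-2): L=3.0381, (cx,cy)=(0.7942,-0.6076)
solve A·x = −loads:
  F[0-1] = -2003.7090 N (compression)
  F[0-2] = -1241.7274 N (compression)
  F[1-2] = +1563.4230 N (tension)
  Rx@0 = +2929.8400 N
  Ry@0 = +1079.4097 N
  Ry@2 = -949.9497 N

-1241.727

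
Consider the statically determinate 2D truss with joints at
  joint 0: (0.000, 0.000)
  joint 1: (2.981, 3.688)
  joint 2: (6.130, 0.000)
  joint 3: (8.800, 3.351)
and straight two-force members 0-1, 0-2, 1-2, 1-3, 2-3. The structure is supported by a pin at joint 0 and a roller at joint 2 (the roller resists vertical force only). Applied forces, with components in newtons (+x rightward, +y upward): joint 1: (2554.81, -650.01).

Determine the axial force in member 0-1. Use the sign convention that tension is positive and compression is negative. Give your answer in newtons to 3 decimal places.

N=4 nodes, M=5 members, R=3 reactions → 2N=8, M+R=8
member 0 (0-1): L=4.7421, (cx,cy)=(0.6286,0.7777)
member 1 (0-2): L=6.1300, (cx,cy)=(1.0000,0.0000)
member 2 (1-2): L=4.8495, (cx,cy)=(0.6493,-0.7605)
member 3 (1-3): L=5.8288, (cx,cy)=(0.9983,-0.0578)
member 4 (2-3): L=4.2846, (cx,cy)=(0.6232,0.7821)
solve A·x = −loads:
  F[0-1] = +1547.0288 N (tension)
  F[0-2] = +1582.3141 N (tension)
  F[1-2] = -2436.7783 N (compression)
  F[1-3] = -0.0000 N (tension)
  F[2-3] = +0.0000 N (tension)
  Rx@0 = -2554.8100 N
  Ry@0 = -1203.1416 N
  Ry@2 = +1853.1516 N

1547.029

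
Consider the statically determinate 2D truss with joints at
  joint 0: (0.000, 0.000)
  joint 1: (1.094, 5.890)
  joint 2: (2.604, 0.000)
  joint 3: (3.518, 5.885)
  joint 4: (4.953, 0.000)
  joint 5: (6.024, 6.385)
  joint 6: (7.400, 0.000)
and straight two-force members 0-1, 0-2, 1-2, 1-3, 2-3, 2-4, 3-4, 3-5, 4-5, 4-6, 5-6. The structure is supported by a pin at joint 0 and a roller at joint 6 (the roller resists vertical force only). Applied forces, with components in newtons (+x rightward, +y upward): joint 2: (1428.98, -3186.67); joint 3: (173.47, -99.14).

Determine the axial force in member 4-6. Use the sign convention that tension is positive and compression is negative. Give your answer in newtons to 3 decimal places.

N=7 nodes, M=11 members, R=3 reactions → 2N=14, M+R=14
member 0 (0-1): L=5.9907, (cx,cy)=(0.1826,0.9832)
member 1 (0-2): L=2.6040, (cx,cy)=(1.0000,0.0000)
member 2 (1-2): L=6.0805, (cx,cy)=(0.2483,-0.9687)
member 3 (1-3): L=2.4240, (cx,cy)=(1.0000,-0.0021)
member 4 (2-3): L=5.9556, (cx,cy)=(0.1535,0.9882)
member 5 (2-4): L=2.3490, (cx,cy)=(1.0000,0.0000)
member 6 (3-4): L=6.0574, (cx,cy)=(0.2369,-0.9715)
member 7 (3-5): L=2.5554, (cx,cy)=(0.9807,0.1957)
member 8 (4-5): L=6.4742, (cx,cy)=(0.1654,0.9862)
member 9 (4-6): L=2.4470, (cx,cy)=(1.0000,0.0000)
member 10 (5-6): L=6.5316, (cx,cy)=(0.2107,-0.9776)
solve A·x = −loads:
  F[0-1] = -2013.2127 N (compression)
  F[0-2] = +1970.0933 N (tension)
  F[1-2] = +2045.2344 N (tension)
  F[1-3] = -875.5501 N (compression)
  F[2-3] = +1219.9571 N (tension)
  F[2-4] = +861.7912 N (tension)
  F[3-4] = -1451.1143 N (compression)
  F[3-5] = -528.2337 N (compression)
  F[4-5] = +1429.5025 N (tension)
  F[4-6] = +281.5467 N (tension)
  F[5-6] = -1336.4437 N (compression)
  Rx@0 = -1602.4500 N
  Ry@0 = +1979.3594 N
  Ry@6 = +1306.4506 N

281.547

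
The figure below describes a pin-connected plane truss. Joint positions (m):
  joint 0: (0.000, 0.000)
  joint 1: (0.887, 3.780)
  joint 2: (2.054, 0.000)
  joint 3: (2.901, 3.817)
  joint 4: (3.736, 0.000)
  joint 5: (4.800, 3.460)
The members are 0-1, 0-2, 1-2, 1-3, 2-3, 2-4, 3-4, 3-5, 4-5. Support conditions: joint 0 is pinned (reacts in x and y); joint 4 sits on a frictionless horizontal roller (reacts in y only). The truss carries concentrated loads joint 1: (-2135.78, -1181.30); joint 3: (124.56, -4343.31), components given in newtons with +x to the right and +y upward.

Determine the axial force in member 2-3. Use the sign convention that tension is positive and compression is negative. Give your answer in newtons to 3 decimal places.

-2797.283

N=6 nodes, M=9 members, R=3 reactions → 2N=12, M+R=12
member 0 (0-1): L=3.8827, (cx,cy)=(0.2285,0.9736)
member 1 (0-2): L=2.0540, (cx,cy)=(1.0000,0.0000)
member 2 (1-2): L=3.9560, (cx,cy)=(0.2950,-0.9555)
member 3 (1-3): L=2.0143, (cx,cy)=(0.9998,0.0184)
member 4 (2-3): L=3.9098, (cx,cy)=(0.2166,0.9763)
member 5 (2-4): L=1.6820, (cx,cy)=(1.0000,0.0000)
member 6 (3-4): L=3.9073, (cx,cy)=(0.2137,-0.9769)
member 7 (3-5): L=1.9323, (cx,cy)=(0.9828,-0.1848)
member 8 (4-5): L=3.6199, (cx,cy)=(0.2939,0.9558)
solve A·x = −loads:
  F[0-1] = -4011.3212 N (compression)
  F[0-2] = -1094.8308 N (compression)
  F[1-2] = +2858.0400 N (tension)
  F[1-3] = +376.3565 N (tension)
  F[2-3] = -2797.2832 N (compression)
  F[2-4] = +354.2496 N (tension)
  F[3-4] = -1657.6610 N (compression)
  F[3-5] = +0.0000 N (tension)
  F[4-5] = -0.0000 N (compression)
  Rx@0 = +2011.2200 N
  Ry@0 = +3905.2437 N
  Ry@4 = +1619.3663 N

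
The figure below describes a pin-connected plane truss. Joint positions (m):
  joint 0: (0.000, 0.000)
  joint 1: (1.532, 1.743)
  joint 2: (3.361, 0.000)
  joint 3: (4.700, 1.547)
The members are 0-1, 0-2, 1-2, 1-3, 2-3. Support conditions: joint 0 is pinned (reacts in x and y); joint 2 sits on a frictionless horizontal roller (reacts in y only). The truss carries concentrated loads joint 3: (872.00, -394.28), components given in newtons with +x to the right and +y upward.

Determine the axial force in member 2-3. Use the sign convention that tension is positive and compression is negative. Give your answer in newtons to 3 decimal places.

N=4 nodes, M=5 members, R=3 reactions → 2N=8, M+R=8
member 0 (0-1): L=2.3206, (cx,cy)=(0.6602,0.7511)
member 1 (0-2): L=3.3610, (cx,cy)=(1.0000,0.0000)
member 2 (1-2): L=2.5265, (cx,cy)=(0.7239,-0.6899)
member 3 (1-3): L=3.1741, (cx,cy)=(0.9981,-0.0618)
member 4 (2-3): L=2.0460, (cx,cy)=(0.6544,0.7561)
solve A·x = −loads:
  F[0-1] = +743.4929 N (tension)
  F[0-2] = +381.1602 N (tension)
  F[1-2] = -912.7502 N (compression)
  F[1-3] = +1153.8011 N (tension)
  F[2-3] = -427.2299 N (compression)
  Rx@0 = -872.0000 N
  Ry@0 = -558.4424 N
  Ry@2 = +952.7224 N

-427.230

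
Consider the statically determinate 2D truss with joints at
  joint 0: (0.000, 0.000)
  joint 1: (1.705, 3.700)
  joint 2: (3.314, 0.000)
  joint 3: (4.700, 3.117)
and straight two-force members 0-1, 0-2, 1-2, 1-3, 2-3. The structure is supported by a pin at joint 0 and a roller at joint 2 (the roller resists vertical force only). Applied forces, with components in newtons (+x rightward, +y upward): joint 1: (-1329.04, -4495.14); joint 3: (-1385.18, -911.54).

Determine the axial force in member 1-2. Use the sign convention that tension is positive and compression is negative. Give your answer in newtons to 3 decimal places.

292.586

N=4 nodes, M=5 members, R=3 reactions → 2N=8, M+R=8
member 0 (0-1): L=4.0739, (cx,cy)=(0.4185,0.9082)
member 1 (0-2): L=3.3140, (cx,cy)=(1.0000,0.0000)
member 2 (1-2): L=4.0347, (cx,cy)=(0.3988,-0.9170)
member 3 (1-3): L=3.0512, (cx,cy)=(0.9816,-0.1911)
member 4 (2-3): L=3.4113, (cx,cy)=(0.4063,0.9137)
solve A·x = −loads:
  F[0-1] = -5051.5943 N (compression)
  F[0-2] = -600.0606 N (compression)
  F[1-2] = +292.5864 N (tension)
  F[1-3] = -918.7263 N (compression)
  F[2-3] = -1189.7077 N (compression)
  Rx@0 = +2714.2200 N
  Ry@0 = +4587.9119 N
  Ry@2 = +818.7681 N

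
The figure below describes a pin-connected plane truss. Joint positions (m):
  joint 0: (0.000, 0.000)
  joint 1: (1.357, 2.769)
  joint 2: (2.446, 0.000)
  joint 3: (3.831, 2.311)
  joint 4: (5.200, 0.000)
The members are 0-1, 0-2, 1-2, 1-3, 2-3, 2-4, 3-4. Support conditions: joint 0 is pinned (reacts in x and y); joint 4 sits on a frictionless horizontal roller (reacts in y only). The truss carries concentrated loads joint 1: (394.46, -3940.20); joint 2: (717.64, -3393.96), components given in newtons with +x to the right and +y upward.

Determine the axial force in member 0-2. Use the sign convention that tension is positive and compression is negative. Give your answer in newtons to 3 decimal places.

N=5 nodes, M=7 members, R=3 reactions → 2N=10, M+R=10
member 0 (0-1): L=3.0836, (cx,cy)=(0.4401,0.8980)
member 1 (0-2): L=2.4460, (cx,cy)=(1.0000,0.0000)
member 2 (1-2): L=2.9754, (cx,cy)=(0.3660,-0.9306)
member 3 (1-3): L=2.5160, (cx,cy)=(0.9833,-0.1820)
member 4 (2-3): L=2.6942, (cx,cy)=(0.5141,0.8578)
member 5 (2-4): L=2.7540, (cx,cy)=(1.0000,0.0000)
member 6 (3-4): L=2.6861, (cx,cy)=(0.5097,-0.8604)
solve A·x = −loads:
  F[0-1] = -5010.6608 N (compression)
  F[0-2] = +3317.1161 N (tension)
  F[1-2] = +1205.7920 N (tension)
  F[1-3] = -3092.4577 N (compression)
  F[2-3] = +2648.5773 N (tension)
  F[2-4] = +1679.2655 N (tension)
  F[3-4] = -3294.8112 N (compression)
  Rx@0 = -1112.1000 N
  Ry@0 = +4499.4028 N
  Ry@4 = +2834.7572 N

3317.116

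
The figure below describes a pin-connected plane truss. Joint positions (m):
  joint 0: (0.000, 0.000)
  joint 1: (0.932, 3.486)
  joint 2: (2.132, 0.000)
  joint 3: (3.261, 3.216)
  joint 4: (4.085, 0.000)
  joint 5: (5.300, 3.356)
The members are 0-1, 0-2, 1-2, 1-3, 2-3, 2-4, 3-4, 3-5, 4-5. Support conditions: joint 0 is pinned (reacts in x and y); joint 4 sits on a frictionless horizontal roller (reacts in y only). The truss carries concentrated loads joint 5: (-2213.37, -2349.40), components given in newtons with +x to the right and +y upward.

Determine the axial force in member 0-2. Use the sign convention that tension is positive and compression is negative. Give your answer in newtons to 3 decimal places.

-1914.040

N=6 nodes, M=9 members, R=3 reactions → 2N=12, M+R=12
member 0 (0-1): L=3.6084, (cx,cy)=(0.2583,0.9661)
member 1 (0-2): L=2.1320, (cx,cy)=(1.0000,0.0000)
member 2 (1-2): L=3.6868, (cx,cy)=(0.3255,-0.9455)
member 3 (1-3): L=2.3446, (cx,cy)=(0.9933,-0.1152)
member 4 (2-3): L=3.4084, (cx,cy)=(0.3312,0.9435)
member 5 (2-4): L=1.9530, (cx,cy)=(1.0000,0.0000)
member 6 (3-4): L=3.3199, (cx,cy)=(0.2482,-0.9687)
member 7 (3-5): L=2.0438, (cx,cy)=(0.9977,0.0685)
member 8 (4-5): L=3.5692, (cx,cy)=(0.3404,0.9403)
solve A·x = −loads:
  F[0-1] = -1158.9189 N (compression)
  F[0-2] = -1914.0403 N (compression)
  F[1-2] = +1271.5154 N (tension)
  F[1-3] = -717.9706 N (compression)
  F[2-3] = -1274.2091 N (compression)
  F[2-4] = -1078.1082 N (compression)
  F[3-4] = +1056.7052 N (tension)
  F[3-5] = -1400.8279 N (compression)
  F[4-5] = -2396.5789 N (compression)
  Rx@0 = +2213.3700 N
  Ry@0 = +1119.5958 N
  Ry@4 = +1229.8042 N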